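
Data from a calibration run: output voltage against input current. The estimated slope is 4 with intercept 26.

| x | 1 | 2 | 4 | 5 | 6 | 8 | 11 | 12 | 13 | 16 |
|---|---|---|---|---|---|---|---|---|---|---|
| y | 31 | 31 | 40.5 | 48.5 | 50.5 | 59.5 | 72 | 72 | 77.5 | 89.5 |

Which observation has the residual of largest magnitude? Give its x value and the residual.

x = 2, r = -3

x=1: ŷ = 26 + 4·1 = 30; r = 31 − 30 = 1
x=2: ŷ = 26 + 4·2 = 34; r = 31 − 34 = -3
x=4: ŷ = 26 + 4·4 = 42; r = 40.5 − 42 = -1.5
x=5: ŷ = 26 + 4·5 = 46; r = 48.5 − 46 = 2.5
x=6: ŷ = 26 + 4·6 = 50; r = 50.5 − 50 = 0.5
x=8: ŷ = 26 + 4·8 = 58; r = 59.5 − 58 = 1.5
x=11: ŷ = 26 + 4·11 = 70; r = 72 − 70 = 2
x=12: ŷ = 26 + 4·12 = 74; r = 72 − 74 = -2
x=13: ŷ = 26 + 4·13 = 78; r = 77.5 − 78 = -0.5
x=16: ŷ = 26 + 4·16 = 90; r = 89.5 − 90 = -0.5
Largest |r| is 3 at x = 2, residual -3.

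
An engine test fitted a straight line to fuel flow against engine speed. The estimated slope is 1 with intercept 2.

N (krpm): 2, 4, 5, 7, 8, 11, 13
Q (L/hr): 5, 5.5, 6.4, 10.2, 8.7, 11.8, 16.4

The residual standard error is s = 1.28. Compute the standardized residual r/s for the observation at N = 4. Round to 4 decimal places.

-0.3906

ŷ = 2 + 4 = 6
r = 5.5 − 6 = -0.5
r/s = -0.5 / 1.28 = -0.3906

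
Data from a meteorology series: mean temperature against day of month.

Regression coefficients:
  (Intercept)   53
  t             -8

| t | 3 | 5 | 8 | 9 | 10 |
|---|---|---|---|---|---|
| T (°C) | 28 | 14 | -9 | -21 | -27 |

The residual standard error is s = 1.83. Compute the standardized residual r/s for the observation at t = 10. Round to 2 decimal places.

0.00

ŷ = 53 − 8·10 = -27
r = -27 − (-27) = 0
r/s = 0 / 1.83 = 0.00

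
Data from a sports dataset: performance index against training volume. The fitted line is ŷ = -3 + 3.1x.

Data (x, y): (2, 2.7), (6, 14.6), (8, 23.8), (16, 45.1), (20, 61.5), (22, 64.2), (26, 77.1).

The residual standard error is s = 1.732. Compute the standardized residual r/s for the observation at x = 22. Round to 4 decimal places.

ŷ = -3 + 3.1·22 = 65.2
r = 64.2 − 65.2 = -1
r/s = -1 / 1.732 = -0.5774

-0.5774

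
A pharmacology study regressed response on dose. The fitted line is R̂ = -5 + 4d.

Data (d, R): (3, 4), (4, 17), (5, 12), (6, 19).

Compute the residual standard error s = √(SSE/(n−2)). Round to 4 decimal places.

d=3: R̂ = -5 + 4·3 = 7; e = 4 − 7 = -3
d=4: R̂ = -5 + 4·4 = 11; e = 17 − 11 = 6
d=5: R̂ = -5 + 4·5 = 15; e = 12 − 15 = -3
d=6: R̂ = -5 + 4·6 = 19; e = 19 − 19 = 0
SSE = 9 + 36 + 9 + 0 = 54
s = √(54/2) = √27 ≈ 5.1962

s = 5.1962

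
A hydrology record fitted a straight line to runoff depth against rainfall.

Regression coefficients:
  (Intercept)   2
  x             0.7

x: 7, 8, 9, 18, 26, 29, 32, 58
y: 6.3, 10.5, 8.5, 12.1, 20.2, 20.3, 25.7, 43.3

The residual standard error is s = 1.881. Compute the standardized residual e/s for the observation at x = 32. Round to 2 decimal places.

ŷ = 2 + 0.7·32 = 24.4
e = 25.7 − 24.4 = 1.3
e/s = 1.3 / 1.881 = 0.69

0.69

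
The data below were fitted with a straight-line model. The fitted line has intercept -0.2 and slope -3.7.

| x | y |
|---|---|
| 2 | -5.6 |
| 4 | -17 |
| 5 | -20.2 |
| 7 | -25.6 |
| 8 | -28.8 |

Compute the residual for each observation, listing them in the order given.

x=2: ŷ = -0.2 − 3.7·2 = -7.6; e = -5.6 − (-7.6) = 2
x=4: ŷ = -0.2 − 3.7·4 = -15; e = -17 − (-15) = -2
x=5: ŷ = -0.2 − 3.7·5 = -18.7; e = -20.2 − (-18.7) = -1.5
x=7: ŷ = -0.2 − 3.7·7 = -26.1; e = -25.6 − (-26.1) = 0.5
x=8: ŷ = -0.2 − 3.7·8 = -29.8; e = -28.8 − (-29.8) = 1

2, -2, -1.5, 0.5, 1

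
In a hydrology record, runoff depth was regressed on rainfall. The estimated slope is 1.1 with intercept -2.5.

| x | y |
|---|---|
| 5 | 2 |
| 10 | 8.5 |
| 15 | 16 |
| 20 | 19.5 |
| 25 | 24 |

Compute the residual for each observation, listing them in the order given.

-1, 0, 2, 0, -1

x=5: ŷ = -2.5 + 1.1·5 = 3; r = 2 − 3 = -1
x=10: ŷ = -2.5 + 1.1·10 = 8.5; r = 8.5 − 8.5 = 0
x=15: ŷ = -2.5 + 1.1·15 = 14; r = 16 − 14 = 2
x=20: ŷ = -2.5 + 1.1·20 = 19.5; r = 19.5 − 19.5 = 0
x=25: ŷ = -2.5 + 1.1·25 = 25; r = 24 − 25 = -1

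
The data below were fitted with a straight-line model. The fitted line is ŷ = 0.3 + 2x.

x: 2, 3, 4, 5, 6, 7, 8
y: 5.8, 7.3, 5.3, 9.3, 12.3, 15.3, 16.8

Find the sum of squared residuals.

SSE = 14.5

x=2: ŷ = 0.3 + 2·2 = 4.3; e = 5.8 − 4.3 = 1.5
x=3: ŷ = 0.3 + 2·3 = 6.3; e = 7.3 − 6.3 = 1
x=4: ŷ = 0.3 + 2·4 = 8.3; e = 5.3 − 8.3 = -3
x=5: ŷ = 0.3 + 2·5 = 10.3; e = 9.3 − 10.3 = -1
x=6: ŷ = 0.3 + 2·6 = 12.3; e = 12.3 − 12.3 = 0
x=7: ŷ = 0.3 + 2·7 = 14.3; e = 15.3 − 14.3 = 1
x=8: ŷ = 0.3 + 2·8 = 16.3; e = 16.8 − 16.3 = 0.5
SSE = 2.25 + 1 + 9 + 1 + 0 + 1 + 0.25 = 14.5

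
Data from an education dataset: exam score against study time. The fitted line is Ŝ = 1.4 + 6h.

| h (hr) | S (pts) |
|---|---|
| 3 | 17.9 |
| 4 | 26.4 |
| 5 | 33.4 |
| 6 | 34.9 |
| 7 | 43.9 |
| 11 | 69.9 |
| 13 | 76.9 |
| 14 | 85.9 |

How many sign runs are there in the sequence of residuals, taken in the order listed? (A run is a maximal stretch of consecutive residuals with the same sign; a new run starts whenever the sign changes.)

h=3: Ŝ = 1.4 + 6·3 = 19.4; e = 17.9 − 19.4 = -1.5
h=4: Ŝ = 1.4 + 6·4 = 25.4; e = 26.4 − 25.4 = 1
h=5: Ŝ = 1.4 + 6·5 = 31.4; e = 33.4 − 31.4 = 2
h=6: Ŝ = 1.4 + 6·6 = 37.4; e = 34.9 − 37.4 = -2.5
h=7: Ŝ = 1.4 + 6·7 = 43.4; e = 43.9 − 43.4 = 0.5
h=11: Ŝ = 1.4 + 6·11 = 67.4; e = 69.9 − 67.4 = 2.5
h=13: Ŝ = 1.4 + 6·13 = 79.4; e = 76.9 − 79.4 = -2.5
h=14: Ŝ = 1.4 + 6·14 = 85.4; e = 85.9 − 85.4 = 0.5
Signs: − + + − + + − +
Runs: −×1, +×2, −×1, +×2, −×1, +×1 → 6

6 runs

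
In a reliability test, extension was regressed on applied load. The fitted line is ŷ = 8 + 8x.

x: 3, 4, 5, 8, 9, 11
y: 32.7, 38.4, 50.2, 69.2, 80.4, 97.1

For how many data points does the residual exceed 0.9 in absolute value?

x=3: ŷ = 8 + 8·3 = 32; r = 32.7 − 32 = 0.7
x=4: ŷ = 8 + 8·4 = 40; r = 38.4 − 40 = -1.6
x=5: ŷ = 8 + 8·5 = 48; r = 50.2 − 48 = 2.2
x=8: ŷ = 8 + 8·8 = 72; r = 69.2 − 72 = -2.8
x=9: ŷ = 8 + 8·9 = 80; r = 80.4 − 80 = 0.4
x=11: ŷ = 8 + 8·11 = 96; r = 97.1 − 96 = 1.1
|r| > 0.9: x=4 (|r|=1.6), x=5 (|r|=2.2), x=8 (|r|=2.8), x=11 (|r|=1.1) → 4

4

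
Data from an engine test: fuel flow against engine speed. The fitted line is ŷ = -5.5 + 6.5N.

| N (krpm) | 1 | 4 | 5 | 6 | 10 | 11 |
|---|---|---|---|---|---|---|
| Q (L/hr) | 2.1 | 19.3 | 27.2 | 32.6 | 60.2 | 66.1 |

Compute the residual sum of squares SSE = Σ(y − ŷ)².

N=1: ŷ = -5.5 + 6.5·1 = 1; r = 2.1 − 1 = 1.1
N=4: ŷ = -5.5 + 6.5·4 = 20.5; r = 19.3 − 20.5 = -1.2
N=5: ŷ = -5.5 + 6.5·5 = 27; r = 27.2 − 27 = 0.2
N=6: ŷ = -5.5 + 6.5·6 = 33.5; r = 32.6 − 33.5 = -0.9
N=10: ŷ = -5.5 + 6.5·10 = 59.5; r = 60.2 − 59.5 = 0.7
N=11: ŷ = -5.5 + 6.5·11 = 66; r = 66.1 − 66 = 0.1
SSE = 1.21 + 1.44 + 0.04 + 0.81 + 0.49 + 0.01 = 4

SSE = 4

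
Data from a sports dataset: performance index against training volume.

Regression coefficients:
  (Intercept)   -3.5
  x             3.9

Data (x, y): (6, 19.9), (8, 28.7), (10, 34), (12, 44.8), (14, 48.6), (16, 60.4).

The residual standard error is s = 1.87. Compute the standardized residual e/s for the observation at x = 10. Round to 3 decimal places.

-0.802

ŷ = -3.5 + 3.9·10 = 35.5
e = 34 − 35.5 = -1.5
e/s = -1.5 / 1.87 = -0.802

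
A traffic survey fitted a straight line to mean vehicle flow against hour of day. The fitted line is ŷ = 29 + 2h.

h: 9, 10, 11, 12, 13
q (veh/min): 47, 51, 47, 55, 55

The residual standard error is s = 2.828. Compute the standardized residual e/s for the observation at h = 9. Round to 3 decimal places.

ŷ = 29 + 2·9 = 47
e = 47 − 47 = 0
e/s = 0 / 2.828 = 0.000

0.000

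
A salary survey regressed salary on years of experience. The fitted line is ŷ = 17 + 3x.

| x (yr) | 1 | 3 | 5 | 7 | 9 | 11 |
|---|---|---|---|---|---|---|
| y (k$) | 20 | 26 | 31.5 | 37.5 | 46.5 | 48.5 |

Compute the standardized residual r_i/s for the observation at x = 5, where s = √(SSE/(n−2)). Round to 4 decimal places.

-0.3333

x=1: ŷ = 17 + 3·1 = 20; r = 20 − 20 = 0
x=3: ŷ = 17 + 3·3 = 26; r = 26 − 26 = 0
x=5: ŷ = 17 + 3·5 = 32; r = 31.5 − 32 = -0.5
x=7: ŷ = 17 + 3·7 = 38; r = 37.5 − 38 = -0.5
x=9: ŷ = 17 + 3·9 = 44; r = 46.5 − 44 = 2.5
x=11: ŷ = 17 + 3·11 = 50; r = 48.5 − 50 = -1.5
SSE = 0 + 0 + 0.25 + 0.25 + 6.25 + 2.25 = 9
s = √(9/4) = 1.5
r/s = -0.5 / 1.5 = -0.3333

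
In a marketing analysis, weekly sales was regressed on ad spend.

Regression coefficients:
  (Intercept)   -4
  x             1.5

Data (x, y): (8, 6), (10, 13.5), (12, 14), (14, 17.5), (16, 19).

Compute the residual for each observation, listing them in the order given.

x=8: ŷ = -4 + 1.5·8 = 8; e = 6 − 8 = -2
x=10: ŷ = -4 + 1.5·10 = 11; e = 13.5 − 11 = 2.5
x=12: ŷ = -4 + 1.5·12 = 14; e = 14 − 14 = 0
x=14: ŷ = -4 + 1.5·14 = 17; e = 17.5 − 17 = 0.5
x=16: ŷ = -4 + 1.5·16 = 20; e = 19 − 20 = -1

-2, 2.5, 0, 0.5, -1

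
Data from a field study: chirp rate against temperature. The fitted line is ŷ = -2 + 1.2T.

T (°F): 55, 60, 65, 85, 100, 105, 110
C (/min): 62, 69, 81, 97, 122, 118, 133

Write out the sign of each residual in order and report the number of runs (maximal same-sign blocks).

6 runs

T=55: ŷ = -2 + 1.2·55 = 64; e = 62 − 64 = -2
T=60: ŷ = -2 + 1.2·60 = 70; e = 69 − 70 = -1
T=65: ŷ = -2 + 1.2·65 = 76; e = 81 − 76 = 5
T=85: ŷ = -2 + 1.2·85 = 100; e = 97 − 100 = -3
T=100: ŷ = -2 + 1.2·100 = 118; e = 122 − 118 = 4
T=105: ŷ = -2 + 1.2·105 = 124; e = 118 − 124 = -6
T=110: ŷ = -2 + 1.2·110 = 130; e = 133 − 130 = 3
Signs: − − + − + − +
Runs: −×2, +×1, −×1, +×1, −×1, +×1 → 6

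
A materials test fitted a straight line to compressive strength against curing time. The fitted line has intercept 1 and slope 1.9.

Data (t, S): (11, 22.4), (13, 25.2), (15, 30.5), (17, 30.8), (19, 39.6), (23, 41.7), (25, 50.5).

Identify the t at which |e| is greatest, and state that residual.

t=11: Ŝ = 1 + 1.9·11 = 21.9; e = 22.4 − 21.9 = 0.5
t=13: Ŝ = 1 + 1.9·13 = 25.7; e = 25.2 − 25.7 = -0.5
t=15: Ŝ = 1 + 1.9·15 = 29.5; e = 30.5 − 29.5 = 1
t=17: Ŝ = 1 + 1.9·17 = 33.3; e = 30.8 − 33.3 = -2.5
t=19: Ŝ = 1 + 1.9·19 = 37.1; e = 39.6 − 37.1 = 2.5
t=23: Ŝ = 1 + 1.9·23 = 44.7; e = 41.7 − 44.7 = -3
t=25: Ŝ = 1 + 1.9·25 = 48.5; e = 50.5 − 48.5 = 2
Largest |e| is 3 at t = 23, residual -3.

t = 23, e = -3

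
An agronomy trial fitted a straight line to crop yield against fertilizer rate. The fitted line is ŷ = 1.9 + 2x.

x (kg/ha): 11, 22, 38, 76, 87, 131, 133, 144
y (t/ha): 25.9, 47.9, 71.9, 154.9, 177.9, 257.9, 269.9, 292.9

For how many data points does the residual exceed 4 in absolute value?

x=11: ŷ = 1.9 + 2·11 = 23.9; e = 25.9 − 23.9 = 2
x=22: ŷ = 1.9 + 2·22 = 45.9; e = 47.9 − 45.9 = 2
x=38: ŷ = 1.9 + 2·38 = 77.9; e = 71.9 − 77.9 = -6
x=76: ŷ = 1.9 + 2·76 = 153.9; e = 154.9 − 153.9 = 1
x=87: ŷ = 1.9 + 2·87 = 175.9; e = 177.9 − 175.9 = 2
x=131: ŷ = 1.9 + 2·131 = 263.9; e = 257.9 − 263.9 = -6
x=133: ŷ = 1.9 + 2·133 = 267.9; e = 269.9 − 267.9 = 2
x=144: ŷ = 1.9 + 2·144 = 289.9; e = 292.9 − 289.9 = 3
|e| > 4: x=38 (|e|=6), x=131 (|e|=6) → 2

2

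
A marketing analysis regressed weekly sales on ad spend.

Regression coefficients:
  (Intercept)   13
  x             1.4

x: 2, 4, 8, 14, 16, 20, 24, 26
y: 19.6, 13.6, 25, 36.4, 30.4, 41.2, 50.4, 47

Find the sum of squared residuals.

x=2: ŷ = 13 + 1.4·2 = 15.8; r = 19.6 − 15.8 = 3.8
x=4: ŷ = 13 + 1.4·4 = 18.6; r = 13.6 − 18.6 = -5
x=8: ŷ = 13 + 1.4·8 = 24.2; r = 25 − 24.2 = 0.8
x=14: ŷ = 13 + 1.4·14 = 32.6; r = 36.4 − 32.6 = 3.8
x=16: ŷ = 13 + 1.4·16 = 35.4; r = 30.4 − 35.4 = -5
x=20: ŷ = 13 + 1.4·20 = 41; r = 41.2 − 41 = 0.2
x=24: ŷ = 13 + 1.4·24 = 46.6; r = 50.4 − 46.6 = 3.8
x=26: ŷ = 13 + 1.4·26 = 49.4; r = 47 − 49.4 = -2.4
SSE = 14.44 + 25 + 0.64 + 14.44 + 25 + 0.04 + 14.44 + 5.76 = 99.76

SSE = 99.76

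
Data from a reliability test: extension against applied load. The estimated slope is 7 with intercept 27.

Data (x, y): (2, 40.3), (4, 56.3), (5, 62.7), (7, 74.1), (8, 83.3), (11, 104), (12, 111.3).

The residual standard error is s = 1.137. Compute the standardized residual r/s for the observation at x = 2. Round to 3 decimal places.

ŷ = 27 + 7·2 = 41
r = 40.3 − 41 = -0.7
r/s = -0.7 / 1.137 = -0.616

-0.616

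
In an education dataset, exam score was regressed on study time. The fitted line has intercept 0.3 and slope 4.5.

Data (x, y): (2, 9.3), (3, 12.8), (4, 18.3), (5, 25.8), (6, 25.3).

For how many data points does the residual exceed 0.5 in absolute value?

3

x=2: ŷ = 0.3 + 4.5·2 = 9.3; e = 9.3 − 9.3 = 0
x=3: ŷ = 0.3 + 4.5·3 = 13.8; e = 12.8 − 13.8 = -1
x=4: ŷ = 0.3 + 4.5·4 = 18.3; e = 18.3 − 18.3 = 0
x=5: ŷ = 0.3 + 4.5·5 = 22.8; e = 25.8 − 22.8 = 3
x=6: ŷ = 0.3 + 4.5·6 = 27.3; e = 25.3 − 27.3 = -2
|e| > 0.5: x=3 (|e|=1), x=5 (|e|=3), x=6 (|e|=2) → 3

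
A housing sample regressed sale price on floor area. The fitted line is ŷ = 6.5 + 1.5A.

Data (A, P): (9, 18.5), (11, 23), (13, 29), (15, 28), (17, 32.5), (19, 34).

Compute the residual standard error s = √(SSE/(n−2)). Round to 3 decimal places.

s = 1.837

A=9: ŷ = 6.5 + 1.5·9 = 20; e = 18.5 − 20 = -1.5
A=11: ŷ = 6.5 + 1.5·11 = 23; e = 23 − 23 = 0
A=13: ŷ = 6.5 + 1.5·13 = 26; e = 29 − 26 = 3
A=15: ŷ = 6.5 + 1.5·15 = 29; e = 28 − 29 = -1
A=17: ŷ = 6.5 + 1.5·17 = 32; e = 32.5 − 32 = 0.5
A=19: ŷ = 6.5 + 1.5·19 = 35; e = 34 − 35 = -1
SSE = 2.25 + 0 + 9 + 1 + 0.25 + 1 = 13.5
s = √(13.5/4) = √3.375 ≈ 1.837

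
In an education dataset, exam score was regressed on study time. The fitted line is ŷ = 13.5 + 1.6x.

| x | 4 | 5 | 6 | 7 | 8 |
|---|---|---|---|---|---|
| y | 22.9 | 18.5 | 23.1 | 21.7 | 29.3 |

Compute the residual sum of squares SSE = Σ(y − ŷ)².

x=4: ŷ = 13.5 + 1.6·4 = 19.9; r = 22.9 − 19.9 = 3
x=5: ŷ = 13.5 + 1.6·5 = 21.5; r = 18.5 − 21.5 = -3
x=6: ŷ = 13.5 + 1.6·6 = 23.1; r = 23.1 − 23.1 = 0
x=7: ŷ = 13.5 + 1.6·7 = 24.7; r = 21.7 − 24.7 = -3
x=8: ŷ = 13.5 + 1.6·8 = 26.3; r = 29.3 − 26.3 = 3
SSE = 9 + 9 + 0 + 9 + 9 = 36

SSE = 36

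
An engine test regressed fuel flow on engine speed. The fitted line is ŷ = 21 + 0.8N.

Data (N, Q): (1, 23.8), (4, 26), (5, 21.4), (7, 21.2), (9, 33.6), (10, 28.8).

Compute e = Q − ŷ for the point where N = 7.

ŷ = 21 + 0.8·7 = 26.6
e = 21.2 − 26.6 = -5.4

e = -5.4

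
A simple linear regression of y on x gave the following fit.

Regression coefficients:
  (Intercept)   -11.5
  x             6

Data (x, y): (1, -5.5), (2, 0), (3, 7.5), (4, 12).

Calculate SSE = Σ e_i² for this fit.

SSE = 1.5

x=1: ŷ = -11.5 + 6·1 = -5.5; e = -5.5 − (-5.5) = 0
x=2: ŷ = -11.5 + 6·2 = 0.5; e = 0 − 0.5 = -0.5
x=3: ŷ = -11.5 + 6·3 = 6.5; e = 7.5 − 6.5 = 1
x=4: ŷ = -11.5 + 6·4 = 12.5; e = 12 − 12.5 = -0.5
SSE = 0 + 0.25 + 1 + 0.25 = 1.5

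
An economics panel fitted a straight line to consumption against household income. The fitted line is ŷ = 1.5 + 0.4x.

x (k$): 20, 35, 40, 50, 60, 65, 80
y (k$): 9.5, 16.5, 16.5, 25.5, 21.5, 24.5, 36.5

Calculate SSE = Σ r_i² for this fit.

SSE = 52

x=20: ŷ = 1.5 + 0.4·20 = 9.5; r = 9.5 − 9.5 = 0
x=35: ŷ = 1.5 + 0.4·35 = 15.5; r = 16.5 − 15.5 = 1
x=40: ŷ = 1.5 + 0.4·40 = 17.5; r = 16.5 − 17.5 = -1
x=50: ŷ = 1.5 + 0.4·50 = 21.5; r = 25.5 − 21.5 = 4
x=60: ŷ = 1.5 + 0.4·60 = 25.5; r = 21.5 − 25.5 = -4
x=65: ŷ = 1.5 + 0.4·65 = 27.5; r = 24.5 − 27.5 = -3
x=80: ŷ = 1.5 + 0.4·80 = 33.5; r = 36.5 − 33.5 = 3
SSE = 0 + 1 + 1 + 16 + 16 + 9 + 9 = 52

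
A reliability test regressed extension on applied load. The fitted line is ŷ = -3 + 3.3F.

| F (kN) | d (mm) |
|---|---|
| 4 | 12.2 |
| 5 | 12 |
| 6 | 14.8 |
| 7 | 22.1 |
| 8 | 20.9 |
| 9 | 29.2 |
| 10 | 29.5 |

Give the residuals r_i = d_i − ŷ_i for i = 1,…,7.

2, -1.5, -2, 2, -2.5, 2.5, -0.5

F=4: ŷ = -3 + 3.3·4 = 10.2; r = 12.2 − 10.2 = 2
F=5: ŷ = -3 + 3.3·5 = 13.5; r = 12 − 13.5 = -1.5
F=6: ŷ = -3 + 3.3·6 = 16.8; r = 14.8 − 16.8 = -2
F=7: ŷ = -3 + 3.3·7 = 20.1; r = 22.1 − 20.1 = 2
F=8: ŷ = -3 + 3.3·8 = 23.4; r = 20.9 − 23.4 = -2.5
F=9: ŷ = -3 + 3.3·9 = 26.7; r = 29.2 − 26.7 = 2.5
F=10: ŷ = -3 + 3.3·10 = 30; r = 29.5 − 30 = -0.5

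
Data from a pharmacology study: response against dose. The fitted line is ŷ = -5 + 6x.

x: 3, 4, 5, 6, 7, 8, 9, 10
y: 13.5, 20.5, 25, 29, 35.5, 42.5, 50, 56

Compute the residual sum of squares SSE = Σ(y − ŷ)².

x=3: ŷ = -5 + 6·3 = 13; e = 13.5 − 13 = 0.5
x=4: ŷ = -5 + 6·4 = 19; e = 20.5 − 19 = 1.5
x=5: ŷ = -5 + 6·5 = 25; e = 25 − 25 = 0
x=6: ŷ = -5 + 6·6 = 31; e = 29 − 31 = -2
x=7: ŷ = -5 + 6·7 = 37; e = 35.5 − 37 = -1.5
x=8: ŷ = -5 + 6·8 = 43; e = 42.5 − 43 = -0.5
x=9: ŷ = -5 + 6·9 = 49; e = 50 − 49 = 1
x=10: ŷ = -5 + 6·10 = 55; e = 56 − 55 = 1
SSE = 0.25 + 2.25 + 0 + 4 + 2.25 + 0.25 + 1 + 1 = 11

SSE = 11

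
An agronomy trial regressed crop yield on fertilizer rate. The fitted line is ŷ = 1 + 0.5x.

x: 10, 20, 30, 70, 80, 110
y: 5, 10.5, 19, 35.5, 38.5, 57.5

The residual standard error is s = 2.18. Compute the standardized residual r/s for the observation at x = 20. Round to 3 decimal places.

ŷ = 1 + 0.5·20 = 11
r = 10.5 − 11 = -0.5
r/s = -0.5 / 2.18 = -0.229

-0.229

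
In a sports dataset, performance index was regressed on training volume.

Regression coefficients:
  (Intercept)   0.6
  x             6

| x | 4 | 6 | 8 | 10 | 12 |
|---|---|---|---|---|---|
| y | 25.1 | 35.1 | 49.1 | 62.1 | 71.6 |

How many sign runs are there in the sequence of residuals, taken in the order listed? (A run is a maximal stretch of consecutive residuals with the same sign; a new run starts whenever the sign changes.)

x=4: ŷ = 0.6 + 6·4 = 24.6; r = 25.1 − 24.6 = 0.5
x=6: ŷ = 0.6 + 6·6 = 36.6; r = 35.1 − 36.6 = -1.5
x=8: ŷ = 0.6 + 6·8 = 48.6; r = 49.1 − 48.6 = 0.5
x=10: ŷ = 0.6 + 6·10 = 60.6; r = 62.1 − 60.6 = 1.5
x=12: ŷ = 0.6 + 6·12 = 72.6; r = 71.6 − 72.6 = -1
Signs: + − + + −
Runs: +×1, −×1, +×2, −×1 → 4

4 runs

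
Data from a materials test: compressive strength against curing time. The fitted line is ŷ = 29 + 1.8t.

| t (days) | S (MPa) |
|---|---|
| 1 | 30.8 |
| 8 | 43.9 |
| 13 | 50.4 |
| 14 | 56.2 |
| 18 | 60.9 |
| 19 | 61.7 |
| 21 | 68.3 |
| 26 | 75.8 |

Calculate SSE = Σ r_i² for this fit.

t=1: ŷ = 29 + 1.8·1 = 30.8; r = 30.8 − 30.8 = 0
t=8: ŷ = 29 + 1.8·8 = 43.4; r = 43.9 − 43.4 = 0.5
t=13: ŷ = 29 + 1.8·13 = 52.4; r = 50.4 − 52.4 = -2
t=14: ŷ = 29 + 1.8·14 = 54.2; r = 56.2 − 54.2 = 2
t=18: ŷ = 29 + 1.8·18 = 61.4; r = 60.9 − 61.4 = -0.5
t=19: ŷ = 29 + 1.8·19 = 63.2; r = 61.7 − 63.2 = -1.5
t=21: ŷ = 29 + 1.8·21 = 66.8; r = 68.3 − 66.8 = 1.5
t=26: ŷ = 29 + 1.8·26 = 75.8; r = 75.8 − 75.8 = 0
SSE = 0 + 0.25 + 4 + 4 + 0.25 + 2.25 + 2.25 + 0 = 13

SSE = 13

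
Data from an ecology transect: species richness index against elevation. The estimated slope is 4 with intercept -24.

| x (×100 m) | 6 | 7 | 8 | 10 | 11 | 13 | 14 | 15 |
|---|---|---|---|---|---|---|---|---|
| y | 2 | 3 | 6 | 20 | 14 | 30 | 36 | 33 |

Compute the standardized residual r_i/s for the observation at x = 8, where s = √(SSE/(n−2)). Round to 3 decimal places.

-0.516

x=6: ŷ = -24 + 4·6 = 0; r = 2 − 0 = 2
x=7: ŷ = -24 + 4·7 = 4; r = 3 − 4 = -1
x=8: ŷ = -24 + 4·8 = 8; r = 6 − 8 = -2
x=10: ŷ = -24 + 4·10 = 16; r = 20 − 16 = 4
x=11: ŷ = -24 + 4·11 = 20; r = 14 − 20 = -6
x=13: ŷ = -24 + 4·13 = 28; r = 30 − 28 = 2
x=14: ŷ = -24 + 4·14 = 32; r = 36 − 32 = 4
x=15: ŷ = -24 + 4·15 = 36; r = 33 − 36 = -3
SSE = 4 + 1 + 4 + 16 + 36 + 4 + 16 + 9 = 90
s = √(90/6) = 3.87298
r/s = -2 / 3.87298 = -0.516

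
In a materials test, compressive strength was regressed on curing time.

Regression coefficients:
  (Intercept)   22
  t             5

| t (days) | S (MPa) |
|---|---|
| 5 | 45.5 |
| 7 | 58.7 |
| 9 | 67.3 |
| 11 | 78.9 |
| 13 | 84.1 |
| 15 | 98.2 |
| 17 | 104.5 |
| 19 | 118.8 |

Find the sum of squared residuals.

t=5: ŷ = 22 + 5·5 = 47; r = 45.5 − 47 = -1.5
t=7: ŷ = 22 + 5·7 = 57; r = 58.7 − 57 = 1.7
t=9: ŷ = 22 + 5·9 = 67; r = 67.3 − 67 = 0.3
t=11: ŷ = 22 + 5·11 = 77; r = 78.9 − 77 = 1.9
t=13: ŷ = 22 + 5·13 = 87; r = 84.1 − 87 = -2.9
t=15: ŷ = 22 + 5·15 = 97; r = 98.2 − 97 = 1.2
t=17: ŷ = 22 + 5·17 = 107; r = 104.5 − 107 = -2.5
t=19: ŷ = 22 + 5·19 = 117; r = 118.8 − 117 = 1.8
SSE = 2.25 + 2.89 + 0.09 + 3.61 + 8.41 + 1.44 + 6.25 + 3.24 = 28.18

SSE = 28.18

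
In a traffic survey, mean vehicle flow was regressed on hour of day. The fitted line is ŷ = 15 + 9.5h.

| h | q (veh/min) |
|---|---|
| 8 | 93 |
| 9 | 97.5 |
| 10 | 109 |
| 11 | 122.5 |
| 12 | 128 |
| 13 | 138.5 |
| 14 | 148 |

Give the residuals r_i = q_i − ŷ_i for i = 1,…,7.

h=8: ŷ = 15 + 9.5·8 = 91; r = 93 − 91 = 2
h=9: ŷ = 15 + 9.5·9 = 100.5; r = 97.5 − 100.5 = -3
h=10: ŷ = 15 + 9.5·10 = 110; r = 109 − 110 = -1
h=11: ŷ = 15 + 9.5·11 = 119.5; r = 122.5 − 119.5 = 3
h=12: ŷ = 15 + 9.5·12 = 129; r = 128 − 129 = -1
h=13: ŷ = 15 + 9.5·13 = 138.5; r = 138.5 − 138.5 = 0
h=14: ŷ = 15 + 9.5·14 = 148; r = 148 − 148 = 0

2, -3, -1, 3, -1, 0, 0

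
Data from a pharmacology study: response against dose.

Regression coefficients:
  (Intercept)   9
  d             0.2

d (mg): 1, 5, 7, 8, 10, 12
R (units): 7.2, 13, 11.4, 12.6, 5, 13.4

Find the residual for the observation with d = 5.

ŷ = 9 + 0.2·5 = 10
e = 13 − 10 = 3

e = 3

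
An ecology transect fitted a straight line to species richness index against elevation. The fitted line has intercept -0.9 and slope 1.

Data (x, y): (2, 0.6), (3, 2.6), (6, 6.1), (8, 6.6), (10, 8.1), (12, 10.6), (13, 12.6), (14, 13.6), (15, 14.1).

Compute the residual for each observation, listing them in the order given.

x=2: ŷ = -0.9 + 2 = 1.1; e = 0.6 − 1.1 = -0.5
x=3: ŷ = -0.9 + 3 = 2.1; e = 2.6 − 2.1 = 0.5
x=6: ŷ = -0.9 + 6 = 5.1; e = 6.1 − 5.1 = 1
x=8: ŷ = -0.9 + 8 = 7.1; e = 6.6 − 7.1 = -0.5
x=10: ŷ = -0.9 + 10 = 9.1; e = 8.1 − 9.1 = -1
x=12: ŷ = -0.9 + 12 = 11.1; e = 10.6 − 11.1 = -0.5
x=13: ŷ = -0.9 + 13 = 12.1; e = 12.6 − 12.1 = 0.5
x=14: ŷ = -0.9 + 14 = 13.1; e = 13.6 − 13.1 = 0.5
x=15: ŷ = -0.9 + 15 = 14.1; e = 14.1 − 14.1 = 0

-0.5, 0.5, 1, -0.5, -1, -0.5, 0.5, 0.5, 0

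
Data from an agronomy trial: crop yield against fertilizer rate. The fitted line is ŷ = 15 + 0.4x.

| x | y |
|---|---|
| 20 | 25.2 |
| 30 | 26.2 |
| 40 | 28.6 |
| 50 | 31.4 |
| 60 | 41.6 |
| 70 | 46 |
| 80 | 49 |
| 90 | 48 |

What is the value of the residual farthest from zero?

e = -3.6

x=20: ŷ = 15 + 0.4·20 = 23; e = 25.2 − 23 = 2.2
x=30: ŷ = 15 + 0.4·30 = 27; e = 26.2 − 27 = -0.8
x=40: ŷ = 15 + 0.4·40 = 31; e = 28.6 − 31 = -2.4
x=50: ŷ = 15 + 0.4·50 = 35; e = 31.4 − 35 = -3.6
x=60: ŷ = 15 + 0.4·60 = 39; e = 41.6 − 39 = 2.6
x=70: ŷ = 15 + 0.4·70 = 43; e = 46 − 43 = 3
x=80: ŷ = 15 + 0.4·80 = 47; e = 49 − 47 = 2
x=90: ŷ = 15 + 0.4·90 = 51; e = 48 − 51 = -3
Largest |e| is 3.6 at x = 50, residual -3.6.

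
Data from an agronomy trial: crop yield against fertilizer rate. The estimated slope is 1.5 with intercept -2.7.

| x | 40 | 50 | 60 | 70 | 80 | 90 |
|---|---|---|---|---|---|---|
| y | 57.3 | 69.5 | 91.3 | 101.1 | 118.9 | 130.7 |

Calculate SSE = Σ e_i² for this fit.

x=40: ŷ = -2.7 + 1.5·40 = 57.3; e = 57.3 − 57.3 = 0
x=50: ŷ = -2.7 + 1.5·50 = 72.3; e = 69.5 − 72.3 = -2.8
x=60: ŷ = -2.7 + 1.5·60 = 87.3; e = 91.3 − 87.3 = 4
x=70: ŷ = -2.7 + 1.5·70 = 102.3; e = 101.1 − 102.3 = -1.2
x=80: ŷ = -2.7 + 1.5·80 = 117.3; e = 118.9 − 117.3 = 1.6
x=90: ŷ = -2.7 + 1.5·90 = 132.3; e = 130.7 − 132.3 = -1.6
SSE = 0 + 7.84 + 16 + 1.44 + 2.56 + 2.56 = 30.4

SSE = 30.4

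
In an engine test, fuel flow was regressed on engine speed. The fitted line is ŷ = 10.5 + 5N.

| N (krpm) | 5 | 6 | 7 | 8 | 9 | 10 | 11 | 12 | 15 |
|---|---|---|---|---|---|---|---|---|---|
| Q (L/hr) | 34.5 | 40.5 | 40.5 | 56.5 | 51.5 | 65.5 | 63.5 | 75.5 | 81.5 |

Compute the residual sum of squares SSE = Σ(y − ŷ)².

SSE = 148

N=5: ŷ = 10.5 + 5·5 = 35.5; e = 34.5 − 35.5 = -1
N=6: ŷ = 10.5 + 5·6 = 40.5; e = 40.5 − 40.5 = 0
N=7: ŷ = 10.5 + 5·7 = 45.5; e = 40.5 − 45.5 = -5
N=8: ŷ = 10.5 + 5·8 = 50.5; e = 56.5 − 50.5 = 6
N=9: ŷ = 10.5 + 5·9 = 55.5; e = 51.5 − 55.5 = -4
N=10: ŷ = 10.5 + 5·10 = 60.5; e = 65.5 − 60.5 = 5
N=11: ŷ = 10.5 + 5·11 = 65.5; e = 63.5 − 65.5 = -2
N=12: ŷ = 10.5 + 5·12 = 70.5; e = 75.5 − 70.5 = 5
N=15: ŷ = 10.5 + 5·15 = 85.5; e = 81.5 − 85.5 = -4
SSE = 1 + 0 + 25 + 36 + 16 + 25 + 4 + 25 + 16 = 148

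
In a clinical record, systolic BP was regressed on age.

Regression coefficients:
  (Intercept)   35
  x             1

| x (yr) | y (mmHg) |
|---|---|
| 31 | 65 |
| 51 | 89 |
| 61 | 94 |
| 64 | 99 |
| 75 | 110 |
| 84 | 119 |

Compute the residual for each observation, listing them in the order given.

x=31: ŷ = 35 + 31 = 66; e = 65 − 66 = -1
x=51: ŷ = 35 + 51 = 86; e = 89 − 86 = 3
x=61: ŷ = 35 + 61 = 96; e = 94 − 96 = -2
x=64: ŷ = 35 + 64 = 99; e = 99 − 99 = 0
x=75: ŷ = 35 + 75 = 110; e = 110 − 110 = 0
x=84: ŷ = 35 + 84 = 119; e = 119 − 119 = 0

-1, 3, -2, 0, 0, 0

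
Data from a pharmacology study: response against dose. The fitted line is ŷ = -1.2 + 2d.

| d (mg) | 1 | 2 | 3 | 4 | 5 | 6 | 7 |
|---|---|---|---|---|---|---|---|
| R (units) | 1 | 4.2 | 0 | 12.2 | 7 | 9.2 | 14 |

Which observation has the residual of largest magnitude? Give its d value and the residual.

d = 4, e = 5.4

d=1: ŷ = -1.2 + 2·1 = 0.8; e = 1 − 0.8 = 0.2
d=2: ŷ = -1.2 + 2·2 = 2.8; e = 4.2 − 2.8 = 1.4
d=3: ŷ = -1.2 + 2·3 = 4.8; e = 0 − 4.8 = -4.8
d=4: ŷ = -1.2 + 2·4 = 6.8; e = 12.2 − 6.8 = 5.4
d=5: ŷ = -1.2 + 2·5 = 8.8; e = 7 − 8.8 = -1.8
d=6: ŷ = -1.2 + 2·6 = 10.8; e = 9.2 − 10.8 = -1.6
d=7: ŷ = -1.2 + 2·7 = 12.8; e = 14 − 12.8 = 1.2
Largest |e| is 5.4 at d = 4, residual 5.4.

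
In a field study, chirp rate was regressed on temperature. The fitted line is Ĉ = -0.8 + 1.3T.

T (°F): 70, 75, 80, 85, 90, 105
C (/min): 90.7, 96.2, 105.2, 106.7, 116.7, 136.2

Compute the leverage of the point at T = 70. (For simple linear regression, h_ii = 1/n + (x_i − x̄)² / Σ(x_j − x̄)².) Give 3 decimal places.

T̄ = (70 + 75 + 80 + 85 + 90 + 105)/6 = 84.1667
Σ(T − T̄)² = 200.694 + 84.0278 + 17.3611 + 0.694444 + 34.0278 + 434.028 = 770.833
h = 1/6 + (-14.1667)²/770.833 = 0.166667 + 0.26036 = 0.427

h = 0.427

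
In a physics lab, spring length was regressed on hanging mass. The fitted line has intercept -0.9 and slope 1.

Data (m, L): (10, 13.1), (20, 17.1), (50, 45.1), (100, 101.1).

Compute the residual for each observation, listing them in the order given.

m=10: L̂ = -0.9 + 10 = 9.1; r = 13.1 − 9.1 = 4
m=20: L̂ = -0.9 + 20 = 19.1; r = 17.1 − 19.1 = -2
m=50: L̂ = -0.9 + 50 = 49.1; r = 45.1 − 49.1 = -4
m=100: L̂ = -0.9 + 100 = 99.1; r = 101.1 − 99.1 = 2

4, -2, -4, 2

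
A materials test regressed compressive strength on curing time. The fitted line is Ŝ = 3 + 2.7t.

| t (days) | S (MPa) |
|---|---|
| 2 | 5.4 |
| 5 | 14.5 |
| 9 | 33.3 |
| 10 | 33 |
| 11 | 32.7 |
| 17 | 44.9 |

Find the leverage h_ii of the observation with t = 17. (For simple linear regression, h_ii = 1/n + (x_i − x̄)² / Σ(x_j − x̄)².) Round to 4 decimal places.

h = 0.6443

t̄ = (2 + 5 + 9 + 10 + 11 + 17)/6 = 9
Σ(t − t̄)² = 49 + 16 + 0 + 1 + 4 + 64 = 134
h = 1/6 + (8)²/134 = 0.166667 + 0.477612 = 0.6443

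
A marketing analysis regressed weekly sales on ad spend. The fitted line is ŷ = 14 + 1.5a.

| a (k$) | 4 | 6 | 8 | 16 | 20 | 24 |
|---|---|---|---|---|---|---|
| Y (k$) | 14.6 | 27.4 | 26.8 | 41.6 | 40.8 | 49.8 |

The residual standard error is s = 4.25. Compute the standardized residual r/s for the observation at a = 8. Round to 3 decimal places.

0.188

ŷ = 14 + 1.5·8 = 26
r = 26.8 − 26 = 0.8
r/s = 0.8 / 4.25 = 0.188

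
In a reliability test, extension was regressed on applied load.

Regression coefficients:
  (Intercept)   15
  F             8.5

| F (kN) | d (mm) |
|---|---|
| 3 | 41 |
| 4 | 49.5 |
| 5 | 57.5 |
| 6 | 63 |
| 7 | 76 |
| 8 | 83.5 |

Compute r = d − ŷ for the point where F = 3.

r = 0.5

ŷ = 15 + 8.5·3 = 40.5
r = 41 − 40.5 = 0.5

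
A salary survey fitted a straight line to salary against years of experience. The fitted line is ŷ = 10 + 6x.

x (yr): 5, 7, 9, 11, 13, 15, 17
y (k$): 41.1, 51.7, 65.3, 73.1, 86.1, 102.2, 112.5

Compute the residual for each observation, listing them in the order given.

x=5: ŷ = 10 + 6·5 = 40; r = 41.1 − 40 = 1.1
x=7: ŷ = 10 + 6·7 = 52; r = 51.7 − 52 = -0.3
x=9: ŷ = 10 + 6·9 = 64; r = 65.3 − 64 = 1.3
x=11: ŷ = 10 + 6·11 = 76; r = 73.1 − 76 = -2.9
x=13: ŷ = 10 + 6·13 = 88; r = 86.1 − 88 = -1.9
x=15: ŷ = 10 + 6·15 = 100; r = 102.2 − 100 = 2.2
x=17: ŷ = 10 + 6·17 = 112; r = 112.5 − 112 = 0.5

1.1, -0.3, 1.3, -2.9, -1.9, 2.2, 0.5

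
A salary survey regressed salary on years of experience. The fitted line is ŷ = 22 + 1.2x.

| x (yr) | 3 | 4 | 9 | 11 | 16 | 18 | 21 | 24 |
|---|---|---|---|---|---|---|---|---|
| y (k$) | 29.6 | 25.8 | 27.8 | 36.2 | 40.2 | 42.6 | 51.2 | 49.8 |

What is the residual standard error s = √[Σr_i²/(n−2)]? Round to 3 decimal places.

s = 3.215

x=3: ŷ = 22 + 1.2·3 = 25.6; r = 29.6 − 25.6 = 4
x=4: ŷ = 22 + 1.2·4 = 26.8; r = 25.8 − 26.8 = -1
x=9: ŷ = 22 + 1.2·9 = 32.8; r = 27.8 − 32.8 = -5
x=11: ŷ = 22 + 1.2·11 = 35.2; r = 36.2 − 35.2 = 1
x=16: ŷ = 22 + 1.2·16 = 41.2; r = 40.2 − 41.2 = -1
x=18: ŷ = 22 + 1.2·18 = 43.6; r = 42.6 − 43.6 = -1
x=21: ŷ = 22 + 1.2·21 = 47.2; r = 51.2 − 47.2 = 4
x=24: ŷ = 22 + 1.2·24 = 50.8; r = 49.8 − 50.8 = -1
SSE = 16 + 1 + 25 + 1 + 1 + 1 + 16 + 1 = 62
s = √(62/6) = √10.3333 ≈ 3.215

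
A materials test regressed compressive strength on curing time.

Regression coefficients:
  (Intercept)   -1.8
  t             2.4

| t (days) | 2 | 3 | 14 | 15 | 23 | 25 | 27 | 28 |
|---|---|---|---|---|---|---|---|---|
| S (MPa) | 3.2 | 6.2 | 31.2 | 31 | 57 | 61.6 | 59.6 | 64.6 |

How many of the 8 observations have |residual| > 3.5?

t=2: Ŝ = -1.8 + 2.4·2 = 3; r = 3.2 − 3 = 0.2
t=3: Ŝ = -1.8 + 2.4·3 = 5.4; r = 6.2 − 5.4 = 0.8
t=14: Ŝ = -1.8 + 2.4·14 = 31.8; r = 31.2 − 31.8 = -0.6
t=15: Ŝ = -1.8 + 2.4·15 = 34.2; r = 31 − 34.2 = -3.2
t=23: Ŝ = -1.8 + 2.4·23 = 53.4; r = 57 − 53.4 = 3.6
t=25: Ŝ = -1.8 + 2.4·25 = 58.2; r = 61.6 − 58.2 = 3.4
t=27: Ŝ = -1.8 + 2.4·27 = 63; r = 59.6 − 63 = -3.4
t=28: Ŝ = -1.8 + 2.4·28 = 65.4; r = 64.6 − 65.4 = -0.8
|r| > 3.5: t=23 (|r|=3.6) → 1

1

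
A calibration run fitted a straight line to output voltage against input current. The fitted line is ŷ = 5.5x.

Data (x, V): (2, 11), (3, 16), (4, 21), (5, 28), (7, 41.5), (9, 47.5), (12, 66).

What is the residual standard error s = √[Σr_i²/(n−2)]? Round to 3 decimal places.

s = 1.703

x=2: ŷ = 5.5·2 = 11; r = 11 − 11 = 0
x=3: ŷ = 5.5·3 = 16.5; r = 16 − 16.5 = -0.5
x=4: ŷ = 5.5·4 = 22; r = 21 − 22 = -1
x=5: ŷ = 5.5·5 = 27.5; r = 28 − 27.5 = 0.5
x=7: ŷ = 5.5·7 = 38.5; r = 41.5 − 38.5 = 3
x=9: ŷ = 5.5·9 = 49.5; r = 47.5 − 49.5 = -2
x=12: ŷ = 5.5·12 = 66; r = 66 − 66 = 0
SSE = 0 + 0.25 + 1 + 0.25 + 9 + 4 + 0 = 14.5
s = √(14.5/5) = √2.9 ≈ 1.703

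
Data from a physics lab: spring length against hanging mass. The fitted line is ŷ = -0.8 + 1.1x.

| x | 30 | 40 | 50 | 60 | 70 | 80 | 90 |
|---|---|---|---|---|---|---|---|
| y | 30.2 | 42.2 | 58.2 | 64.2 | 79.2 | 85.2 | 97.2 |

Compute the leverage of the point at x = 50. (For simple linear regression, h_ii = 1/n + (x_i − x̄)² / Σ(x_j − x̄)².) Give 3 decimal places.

h = 0.179

x̄ = (30 + 40 + 50 + 60 + 70 + 80 + 90)/7 = 60
Σ(x − x̄)² = 900 + 400 + 100 + 0 + 100 + 400 + 900 = 2800
h = 1/7 + (-10)²/2800 = 0.142857 + 0.0357143 = 0.179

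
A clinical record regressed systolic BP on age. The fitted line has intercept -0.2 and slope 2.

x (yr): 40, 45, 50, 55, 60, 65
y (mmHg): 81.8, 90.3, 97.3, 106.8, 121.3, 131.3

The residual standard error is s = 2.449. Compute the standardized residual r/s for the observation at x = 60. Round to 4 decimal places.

ŷ = -0.2 + 2·60 = 119.8
r = 121.3 − 119.8 = 1.5
r/s = 1.5 / 2.449 = 0.6125

0.6125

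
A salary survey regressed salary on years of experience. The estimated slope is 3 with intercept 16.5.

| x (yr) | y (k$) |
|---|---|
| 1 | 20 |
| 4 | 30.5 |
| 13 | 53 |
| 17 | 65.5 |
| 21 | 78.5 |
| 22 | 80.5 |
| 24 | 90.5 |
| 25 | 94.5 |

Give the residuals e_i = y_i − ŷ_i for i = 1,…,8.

x=1: ŷ = 16.5 + 3·1 = 19.5; e = 20 − 19.5 = 0.5
x=4: ŷ = 16.5 + 3·4 = 28.5; e = 30.5 − 28.5 = 2
x=13: ŷ = 16.5 + 3·13 = 55.5; e = 53 − 55.5 = -2.5
x=17: ŷ = 16.5 + 3·17 = 67.5; e = 65.5 − 67.5 = -2
x=21: ŷ = 16.5 + 3·21 = 79.5; e = 78.5 − 79.5 = -1
x=22: ŷ = 16.5 + 3·22 = 82.5; e = 80.5 − 82.5 = -2
x=24: ŷ = 16.5 + 3·24 = 88.5; e = 90.5 − 88.5 = 2
x=25: ŷ = 16.5 + 3·25 = 91.5; e = 94.5 − 91.5 = 3

0.5, 2, -2.5, -2, -1, -2, 2, 3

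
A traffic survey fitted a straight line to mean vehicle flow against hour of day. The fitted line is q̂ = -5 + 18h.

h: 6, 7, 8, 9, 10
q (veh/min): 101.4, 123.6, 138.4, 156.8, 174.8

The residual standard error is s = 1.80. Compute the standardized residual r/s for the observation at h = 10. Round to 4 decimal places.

q̂ = -5 + 18·10 = 175
r = 174.8 − 175 = -0.2
r/s = -0.2 / 1.80 = -0.1111

-0.1111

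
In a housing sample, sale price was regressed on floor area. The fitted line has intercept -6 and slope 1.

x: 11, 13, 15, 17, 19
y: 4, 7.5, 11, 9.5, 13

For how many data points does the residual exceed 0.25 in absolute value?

4

x=11: ŷ = -6 + 11 = 5; e = 4 − 5 = -1
x=13: ŷ = -6 + 13 = 7; e = 7.5 − 7 = 0.5
x=15: ŷ = -6 + 15 = 9; e = 11 − 9 = 2
x=17: ŷ = -6 + 17 = 11; e = 9.5 − 11 = -1.5
x=19: ŷ = -6 + 19 = 13; e = 13 − 13 = 0
|e| > 0.25: x=11 (|e|=1), x=13 (|e|=0.5), x=15 (|e|=2), x=17 (|e|=1.5) → 4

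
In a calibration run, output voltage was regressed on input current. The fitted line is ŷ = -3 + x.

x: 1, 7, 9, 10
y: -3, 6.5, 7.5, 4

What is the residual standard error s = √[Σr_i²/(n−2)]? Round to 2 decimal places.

s = 3.04

x=1: ŷ = -3 + 1 = -2; r = -3 − (-2) = -1
x=7: ŷ = -3 + 7 = 4; r = 6.5 − 4 = 2.5
x=9: ŷ = -3 + 9 = 6; r = 7.5 − 6 = 1.5
x=10: ŷ = -3 + 10 = 7; r = 4 − 7 = -3
SSE = 1 + 6.25 + 2.25 + 9 = 18.5
s = √(18.5/2) = √9.25 ≈ 3.04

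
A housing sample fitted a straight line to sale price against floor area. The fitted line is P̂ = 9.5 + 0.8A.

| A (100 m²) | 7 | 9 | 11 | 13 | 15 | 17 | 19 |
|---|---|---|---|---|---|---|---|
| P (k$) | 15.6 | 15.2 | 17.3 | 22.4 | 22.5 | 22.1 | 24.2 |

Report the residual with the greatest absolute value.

A=7: P̂ = 9.5 + 0.8·7 = 15.1; e = 15.6 − 15.1 = 0.5
A=9: P̂ = 9.5 + 0.8·9 = 16.7; e = 15.2 − 16.7 = -1.5
A=11: P̂ = 9.5 + 0.8·11 = 18.3; e = 17.3 − 18.3 = -1
A=13: P̂ = 9.5 + 0.8·13 = 19.9; e = 22.4 − 19.9 = 2.5
A=15: P̂ = 9.5 + 0.8·15 = 21.5; e = 22.5 − 21.5 = 1
A=17: P̂ = 9.5 + 0.8·17 = 23.1; e = 22.1 − 23.1 = -1
A=19: P̂ = 9.5 + 0.8·19 = 24.7; e = 24.2 − 24.7 = -0.5
Largest |e| is 2.5 at A = 13, residual 2.5.

e = 2.5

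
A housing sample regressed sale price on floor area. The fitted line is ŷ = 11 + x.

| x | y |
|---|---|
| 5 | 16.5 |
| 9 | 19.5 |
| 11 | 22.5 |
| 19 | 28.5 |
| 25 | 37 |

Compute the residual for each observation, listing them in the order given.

x=5: ŷ = 11 + 5 = 16; r = 16.5 − 16 = 0.5
x=9: ŷ = 11 + 9 = 20; r = 19.5 − 20 = -0.5
x=11: ŷ = 11 + 11 = 22; r = 22.5 − 22 = 0.5
x=19: ŷ = 11 + 19 = 30; r = 28.5 − 30 = -1.5
x=25: ŷ = 11 + 25 = 36; r = 37 − 36 = 1

0.5, -0.5, 0.5, -1.5, 1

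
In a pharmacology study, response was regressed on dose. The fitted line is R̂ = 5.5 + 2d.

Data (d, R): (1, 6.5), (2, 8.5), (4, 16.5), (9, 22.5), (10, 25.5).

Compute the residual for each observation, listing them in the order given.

d=1: R̂ = 5.5 + 2·1 = 7.5; e = 6.5 − 7.5 = -1
d=2: R̂ = 5.5 + 2·2 = 9.5; e = 8.5 − 9.5 = -1
d=4: R̂ = 5.5 + 2·4 = 13.5; e = 16.5 − 13.5 = 3
d=9: R̂ = 5.5 + 2·9 = 23.5; e = 22.5 − 23.5 = -1
d=10: R̂ = 5.5 + 2·10 = 25.5; e = 25.5 − 25.5 = 0

-1, -1, 3, -1, 0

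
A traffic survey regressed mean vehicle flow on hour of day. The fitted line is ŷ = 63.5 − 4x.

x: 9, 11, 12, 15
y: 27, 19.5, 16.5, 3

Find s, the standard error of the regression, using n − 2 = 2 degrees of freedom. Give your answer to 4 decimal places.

s = 0.8660

x=9: ŷ = 63.5 − 4·9 = 27.5; e = 27 − 27.5 = -0.5
x=11: ŷ = 63.5 − 4·11 = 19.5; e = 19.5 − 19.5 = 0
x=12: ŷ = 63.5 − 4·12 = 15.5; e = 16.5 − 15.5 = 1
x=15: ŷ = 63.5 − 4·15 = 3.5; e = 3 − 3.5 = -0.5
SSE = 0.25 + 0 + 1 + 0.25 = 1.5
s = √(1.5/2) = √0.75 ≈ 0.8660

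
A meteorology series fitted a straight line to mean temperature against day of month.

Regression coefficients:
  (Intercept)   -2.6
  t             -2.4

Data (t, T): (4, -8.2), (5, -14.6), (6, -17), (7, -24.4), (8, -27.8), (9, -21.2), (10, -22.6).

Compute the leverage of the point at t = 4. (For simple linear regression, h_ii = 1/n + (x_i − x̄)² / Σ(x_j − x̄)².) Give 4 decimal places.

h = 0.4643

t̄ = (4 + 5 + 6 + 7 + 8 + 9 + 10)/7 = 7
Σ(t − t̄)² = 9 + 4 + 1 + 0 + 1 + 4 + 9 = 28
h = 1/7 + (-3)²/28 = 0.142857 + 0.321429 = 0.4643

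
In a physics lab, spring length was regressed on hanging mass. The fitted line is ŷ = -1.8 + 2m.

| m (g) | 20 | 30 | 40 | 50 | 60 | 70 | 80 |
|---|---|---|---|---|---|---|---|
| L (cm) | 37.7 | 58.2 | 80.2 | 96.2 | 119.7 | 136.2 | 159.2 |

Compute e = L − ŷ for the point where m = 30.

ŷ = -1.8 + 2·30 = 58.2
e = 58.2 − 58.2 = 0

e = 0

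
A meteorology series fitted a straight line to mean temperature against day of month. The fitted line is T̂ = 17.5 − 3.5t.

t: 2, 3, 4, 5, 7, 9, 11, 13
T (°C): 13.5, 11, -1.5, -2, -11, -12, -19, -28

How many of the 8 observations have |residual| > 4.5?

t=2: T̂ = 17.5 − 3.5·2 = 10.5; r = 13.5 − 10.5 = 3
t=3: T̂ = 17.5 − 3.5·3 = 7; r = 11 − 7 = 4
t=4: T̂ = 17.5 − 3.5·4 = 3.5; r = -1.5 − 3.5 = -5
t=5: T̂ = 17.5 − 3.5·5 = 0; r = -2 − 0 = -2
t=7: T̂ = 17.5 − 3.5·7 = -7; r = -11 − (-7) = -4
t=9: T̂ = 17.5 − 3.5·9 = -14; r = -12 − (-14) = 2
t=11: T̂ = 17.5 − 3.5·11 = -21; r = -19 − (-21) = 2
t=13: T̂ = 17.5 − 3.5·13 = -28; r = -28 − (-28) = 0
|r| > 4.5: t=4 (|r|=5) → 1

1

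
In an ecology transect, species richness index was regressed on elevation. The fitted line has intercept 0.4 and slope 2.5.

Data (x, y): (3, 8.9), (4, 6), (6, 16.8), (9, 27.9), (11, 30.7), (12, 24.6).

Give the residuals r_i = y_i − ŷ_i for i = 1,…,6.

1, -4.4, 1.4, 5, 2.8, -5.8

x=3: ŷ = 0.4 + 2.5·3 = 7.9; r = 8.9 − 7.9 = 1
x=4: ŷ = 0.4 + 2.5·4 = 10.4; r = 6 − 10.4 = -4.4
x=6: ŷ = 0.4 + 2.5·6 = 15.4; r = 16.8 − 15.4 = 1.4
x=9: ŷ = 0.4 + 2.5·9 = 22.9; r = 27.9 − 22.9 = 5
x=11: ŷ = 0.4 + 2.5·11 = 27.9; r = 30.7 − 27.9 = 2.8
x=12: ŷ = 0.4 + 2.5·12 = 30.4; r = 24.6 − 30.4 = -5.8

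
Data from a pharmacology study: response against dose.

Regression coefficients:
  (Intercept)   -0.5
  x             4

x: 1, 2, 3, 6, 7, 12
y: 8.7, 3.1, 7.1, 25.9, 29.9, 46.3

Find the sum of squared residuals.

x=1: ŷ = -0.5 + 4·1 = 3.5; e = 8.7 − 3.5 = 5.2
x=2: ŷ = -0.5 + 4·2 = 7.5; e = 3.1 − 7.5 = -4.4
x=3: ŷ = -0.5 + 4·3 = 11.5; e = 7.1 − 11.5 = -4.4
x=6: ŷ = -0.5 + 4·6 = 23.5; e = 25.9 − 23.5 = 2.4
x=7: ŷ = -0.5 + 4·7 = 27.5; e = 29.9 − 27.5 = 2.4
x=12: ŷ = -0.5 + 4·12 = 47.5; e = 46.3 − 47.5 = -1.2
SSE = 27.04 + 19.36 + 19.36 + 5.76 + 5.76 + 1.44 = 78.72

SSE = 78.72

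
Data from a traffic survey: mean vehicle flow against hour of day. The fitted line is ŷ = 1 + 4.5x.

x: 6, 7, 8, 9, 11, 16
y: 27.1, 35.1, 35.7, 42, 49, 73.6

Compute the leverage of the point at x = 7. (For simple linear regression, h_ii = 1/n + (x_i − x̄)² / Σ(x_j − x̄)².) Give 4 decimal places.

h = 0.2621

x̄ = (6 + 7 + 8 + 9 + 11 + 16)/6 = 9.5
Σ(x − x̄)² = 12.25 + 6.25 + 2.25 + 0.25 + 2.25 + 42.25 = 65.5
h = 1/6 + (-2.5)²/65.5 = 0.166667 + 0.0954198 = 0.2621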